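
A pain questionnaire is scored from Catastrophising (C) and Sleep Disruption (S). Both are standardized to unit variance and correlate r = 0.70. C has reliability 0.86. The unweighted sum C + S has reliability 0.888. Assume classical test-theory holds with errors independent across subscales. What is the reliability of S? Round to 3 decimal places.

0.759

Var(C+S) = 2 + 2·0.70 = 3.400.
True-score variance = ρ_C + ρ_S + 2·0.70, so 0.888 = (0.86 + ρ_S + 1.40) / 3.400.
ρ_S = 0.888·3.400 − 0.86 − 1.40 = 0.759.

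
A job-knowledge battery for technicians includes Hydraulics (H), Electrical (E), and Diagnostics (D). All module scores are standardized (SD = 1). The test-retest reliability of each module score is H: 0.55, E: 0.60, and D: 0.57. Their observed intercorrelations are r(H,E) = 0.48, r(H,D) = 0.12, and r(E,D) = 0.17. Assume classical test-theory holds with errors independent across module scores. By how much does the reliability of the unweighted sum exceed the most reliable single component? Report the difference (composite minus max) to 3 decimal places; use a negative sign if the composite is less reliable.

Var(sum) = 3 + 1.54 = 4.54; true-score variance = 1.72 + 1.54 = 3.26; composite reliability = 0.7181.
Max component reliability = 0.6000.
Difference = 0.7181 − 0.6000 = 0.118.

0.118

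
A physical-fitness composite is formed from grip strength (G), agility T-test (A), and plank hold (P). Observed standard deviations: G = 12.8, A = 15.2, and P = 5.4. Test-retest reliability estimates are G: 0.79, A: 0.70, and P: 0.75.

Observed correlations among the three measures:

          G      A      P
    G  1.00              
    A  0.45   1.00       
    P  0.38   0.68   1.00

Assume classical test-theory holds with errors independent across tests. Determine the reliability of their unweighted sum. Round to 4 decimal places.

Var(G+A+P) = 12.8² + 15.2² + 5.4² + 2·[12.8·15.2·0.45 + 12.8·5.4·0.38 + 15.2·5.4·0.68] = 424.04 + 339.264 = 763.304.
Because errors are independent across components, Cov(Tᵢ,Tⱼ) = Cov(Xᵢ,Xⱼ); the off-diagonal part of the true-score variance is the same as above.
True-score variance = [12.8²·0.79 + 15.2²·0.70 + 5.4²·0.75] + 339.264 = 313.032 + 339.264 = 652.296.
Reliability = 652.296 / 763.304 = 0.8546.

0.8546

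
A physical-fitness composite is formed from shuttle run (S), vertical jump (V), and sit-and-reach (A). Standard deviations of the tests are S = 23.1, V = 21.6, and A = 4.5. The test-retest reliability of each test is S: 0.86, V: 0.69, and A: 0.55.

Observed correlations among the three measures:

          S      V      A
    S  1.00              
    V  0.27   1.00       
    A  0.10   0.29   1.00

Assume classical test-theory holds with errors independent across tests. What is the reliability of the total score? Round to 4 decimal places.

Var(S+V+A) = 23.1² + 21.6² + 4.5² + 2·[23.1·21.6·0.27 + 23.1·4.5·0.10 + 21.6·4.5·0.29] = 1020.42 + 346.604 = 1367.02.
With uncorrelated errors the cross-covariances are all true-score covariance, so they carry over unchanged; only the diagonal terms shrink to ρᵢσᵢ².
True-score variance = [23.1²·0.86 + 21.6²·0.69 + 4.5²·0.55] + 346.604 = 791.969 + 346.604 = 1138.57.
Reliability = 1138.57 / 1367.02 = 0.8329.

0.8329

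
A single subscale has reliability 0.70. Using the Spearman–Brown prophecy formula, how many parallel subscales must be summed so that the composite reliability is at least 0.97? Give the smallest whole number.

14

k ≥ ρ*(1−ρ₁)/(ρ₁(1−ρ*)) = 0.97·0.30 / (0.70·0.03) = 13.857.
Smallest integer k = 14.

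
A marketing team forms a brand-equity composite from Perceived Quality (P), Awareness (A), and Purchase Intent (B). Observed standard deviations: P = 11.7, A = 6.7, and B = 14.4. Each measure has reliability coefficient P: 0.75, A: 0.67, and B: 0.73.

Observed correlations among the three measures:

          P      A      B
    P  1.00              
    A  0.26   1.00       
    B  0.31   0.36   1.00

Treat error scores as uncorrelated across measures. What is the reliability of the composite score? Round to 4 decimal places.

0.8261

Var(P+A+B) = 11.7² + 6.7² + 14.4² + 2·[11.7·6.7·0.26 + 11.7·14.4·0.31 + 6.7·14.4·0.36] = 389.14 + 214.686 = 603.826.
With uncorrelated errors the cross-covariances are all true-score covariance, so they carry over unchanged; only the diagonal terms shrink to ρᵢσᵢ².
True-score variance = [11.7²·0.75 + 6.7²·0.67 + 14.4²·0.73] + 214.686 = 284.117 + 214.686 = 498.803.
Reliability = 498.803 / 603.826 = 0.8261.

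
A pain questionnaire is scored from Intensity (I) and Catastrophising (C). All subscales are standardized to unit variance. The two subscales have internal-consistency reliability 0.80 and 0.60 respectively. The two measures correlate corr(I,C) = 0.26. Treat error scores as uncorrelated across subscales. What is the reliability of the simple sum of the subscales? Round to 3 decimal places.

0.762

Var(I+C) = 2 + 2·[0.26] = 2 + 0.52 = 2.52.
Under uncorrelated errors the observed covariances equal the true-score covariances, so only the own-variance terms attenuate.
True-score variance = [0.80 + 0.60] + 0.52 = 1.4 + 0.52 = 1.92.
Reliability = 1.92 / 2.52 = 0.762.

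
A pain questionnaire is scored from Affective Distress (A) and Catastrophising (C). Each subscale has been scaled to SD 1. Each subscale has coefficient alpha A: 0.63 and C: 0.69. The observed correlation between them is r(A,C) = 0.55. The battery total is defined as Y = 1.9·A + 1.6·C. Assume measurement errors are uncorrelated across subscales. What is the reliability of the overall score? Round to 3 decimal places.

Var(Y) = 1.9² + 1.6² + 2·[3.04·0.55] = 6.17 + 3.344 = 9.514.
Under uncorrelated errors the observed covariances equal the true-score covariances, so only the own-variance terms attenuate.
True-score variance = [1.9²·0.63 + 1.6²·0.69] + 3.344 = 4.0407 + 3.344 = 7.3847.
Reliability = 7.3847 / 9.514 = 0.776.

0.776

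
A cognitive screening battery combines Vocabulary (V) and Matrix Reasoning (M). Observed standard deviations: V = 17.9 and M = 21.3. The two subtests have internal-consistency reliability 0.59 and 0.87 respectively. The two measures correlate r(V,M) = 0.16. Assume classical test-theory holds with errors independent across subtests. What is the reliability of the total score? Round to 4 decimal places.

Var(V+M) = 17.9² + 21.3² + 2·[17.9·21.3·0.16] = 774.1 + 122.006 = 896.106.
Under uncorrelated errors the observed covariances equal the true-score covariances, so only the own-variance terms attenuate.
True-score variance = [17.9²·0.59 + 21.3²·0.87] + 122.006 = 583.752 + 122.006 = 705.759.
Reliability = 705.759 / 896.106 = 0.7876.

0.7876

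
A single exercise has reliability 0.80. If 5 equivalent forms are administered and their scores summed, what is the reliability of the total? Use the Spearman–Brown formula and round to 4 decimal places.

ρ_k = kρ / (1 + (k−1)ρ) = 5·0.80 / (1 + 4·0.80) = 4.000 / 4.200 = 0.9524.

0.9524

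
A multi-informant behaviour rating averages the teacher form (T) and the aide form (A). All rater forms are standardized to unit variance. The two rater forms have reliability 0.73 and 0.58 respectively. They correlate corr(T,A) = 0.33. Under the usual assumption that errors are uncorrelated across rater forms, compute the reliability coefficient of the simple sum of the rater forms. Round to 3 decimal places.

0.741

Var(T+A) = 2 + 2·[0.33] = 2 + 0.66 = 2.66.
Under uncorrelated errors the observed covariances equal the true-score covariances, so only the own-variance terms attenuate.
True-score variance = [0.73 + 0.58] + 0.66 = 1.31 + 0.66 = 1.97.
Reliability = 1.97 / 2.66 = 0.741.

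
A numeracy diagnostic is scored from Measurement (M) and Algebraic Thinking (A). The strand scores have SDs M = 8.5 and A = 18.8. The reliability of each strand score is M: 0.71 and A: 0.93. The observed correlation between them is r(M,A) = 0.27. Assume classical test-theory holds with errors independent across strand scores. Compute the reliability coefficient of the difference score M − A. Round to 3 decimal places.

Var(M−A) = 8.5² + 18.8² − 2·8.5·18.8·0.27 = 425.69 − 86.292 = 339.398.
Under uncorrelated errors the observed covariances equal the true-score covariances, so only the own-variance terms attenuate.
True-score variance = [8.5²·0.71 + 18.8²·0.93] − 86.292 = 379.997 − 86.292 = 293.705.
Reliability = 293.705 / 339.398 = 0.865.

0.865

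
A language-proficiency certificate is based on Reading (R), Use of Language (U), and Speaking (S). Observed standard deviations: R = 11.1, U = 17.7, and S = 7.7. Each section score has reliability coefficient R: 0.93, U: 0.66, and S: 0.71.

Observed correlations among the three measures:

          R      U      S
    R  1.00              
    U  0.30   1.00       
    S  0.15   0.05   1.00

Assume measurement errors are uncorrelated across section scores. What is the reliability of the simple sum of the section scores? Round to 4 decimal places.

Var(R+U+S) = 11.1² + 17.7² + 7.7² + 2·[11.1·17.7·0.30 + 11.1·7.7·0.15 + 17.7·7.7·0.05] = 495.79 + 157.152 = 652.942.
Because errors are independent across components, Cov(Tᵢ,Tⱼ) = Cov(Xᵢ,Xⱼ); the off-diagonal part of the true-score variance is the same as above.
True-score variance = [11.1²·0.93 + 17.7²·0.66 + 7.7²·0.71] + 157.152 = 363.453 + 157.152 = 520.605.
Reliability = 520.605 / 652.942 = 0.7973.

0.7973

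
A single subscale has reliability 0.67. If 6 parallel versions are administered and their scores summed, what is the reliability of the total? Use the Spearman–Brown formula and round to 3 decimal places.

ρ_k = kρ / (1 + (k−1)ρ) = 6·0.67 / (1 + 5·0.67) = 4.020 / 4.350 = 0.924.

0.924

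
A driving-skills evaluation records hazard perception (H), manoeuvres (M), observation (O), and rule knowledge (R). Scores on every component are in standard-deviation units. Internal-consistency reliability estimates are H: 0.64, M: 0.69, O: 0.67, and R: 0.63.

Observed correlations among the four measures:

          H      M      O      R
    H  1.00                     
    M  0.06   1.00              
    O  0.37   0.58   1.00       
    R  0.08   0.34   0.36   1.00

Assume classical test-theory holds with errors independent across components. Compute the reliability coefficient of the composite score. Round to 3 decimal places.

Var(H+M+O+R) = 4 + 2·[0.06 + 0.37 + 0.08 + 0.58 + 0.34 + 0.36] = 4 + 3.58 = 7.58.
Because errors are independent across components, Cov(Tᵢ,Tⱼ) = Cov(Xᵢ,Xⱼ); the off-diagonal part of the true-score variance is the same as above.
True-score variance = [0.64 + 0.69 + 0.67 + 0.63] + 3.58 = 2.63 + 3.58 = 6.21.
Reliability = 6.21 / 7.58 = 0.819.

0.819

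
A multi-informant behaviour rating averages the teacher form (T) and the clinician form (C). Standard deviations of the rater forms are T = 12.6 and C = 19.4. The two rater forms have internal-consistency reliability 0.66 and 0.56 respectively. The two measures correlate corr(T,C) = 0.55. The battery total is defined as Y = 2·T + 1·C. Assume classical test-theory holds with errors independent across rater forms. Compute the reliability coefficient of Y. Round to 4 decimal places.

0.7537

Var(Y) = 2²·12.6² + 19.4² + 2·[2·12.6·19.4·0.55] = 1011.4 + 537.768 = 1549.17.
With uncorrelated errors the cross-covariances are all true-score covariance, so they carry over unchanged; only the diagonal terms shrink to ρᵢσᵢ².
True-score variance = [2²·12.6²·0.66 + 19.4²·0.56] + 537.768 = 629.888 + 537.768 = 1167.66.
Reliability = 1167.66 / 1549.17 = 0.7537.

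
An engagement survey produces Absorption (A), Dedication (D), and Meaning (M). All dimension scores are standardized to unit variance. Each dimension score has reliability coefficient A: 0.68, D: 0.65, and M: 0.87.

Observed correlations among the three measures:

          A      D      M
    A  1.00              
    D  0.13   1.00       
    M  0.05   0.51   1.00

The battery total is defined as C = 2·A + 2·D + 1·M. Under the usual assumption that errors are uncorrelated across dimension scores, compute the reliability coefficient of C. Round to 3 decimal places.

0.771

Var(C) = 2² + 2² + 1 + 2·[4·0.13 + 2·0.05 + 2·0.51] = 9 + 3.28 = 12.28.
Under uncorrelated errors the observed covariances equal the true-score covariances, so only the own-variance terms attenuate.
True-score variance = [2²·0.68 + 2²·0.65 + 0.87] + 3.28 = 6.19 + 3.28 = 9.47.
Reliability = 9.47 / 12.28 = 0.771.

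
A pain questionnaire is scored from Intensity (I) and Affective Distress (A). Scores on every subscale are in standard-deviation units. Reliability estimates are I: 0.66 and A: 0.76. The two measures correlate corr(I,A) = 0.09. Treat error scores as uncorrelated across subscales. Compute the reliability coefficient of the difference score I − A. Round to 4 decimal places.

0.6813

Var(I−A) = 1 + 1 − 2·0.09 = 2 − 0.18 = 1.82.
With uncorrelated errors the cross-covariances are all true-score covariance, so they carry over unchanged; only the diagonal terms shrink to ρᵢσᵢ².
True-score variance = [0.66 + 0.76] − 0.18 = 1.42 − 0.18 = 1.24.
Reliability = 1.24 / 1.82 = 0.6813.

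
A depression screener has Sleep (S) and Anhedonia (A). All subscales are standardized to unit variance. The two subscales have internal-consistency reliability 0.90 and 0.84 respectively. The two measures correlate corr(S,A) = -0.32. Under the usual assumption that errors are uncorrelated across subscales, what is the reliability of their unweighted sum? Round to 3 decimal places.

0.809

Var(S+A) = 2 + 2·[(-0.32)] = 2 − 0.64 = 1.36.
Under uncorrelated errors the observed covariances equal the true-score covariances, so only the own-variance terms attenuate.
True-score variance = [0.90 + 0.84] − 0.64 = 1.74 − 0.64 = 1.1.
Reliability = 1.1 / 1.36 = 0.809.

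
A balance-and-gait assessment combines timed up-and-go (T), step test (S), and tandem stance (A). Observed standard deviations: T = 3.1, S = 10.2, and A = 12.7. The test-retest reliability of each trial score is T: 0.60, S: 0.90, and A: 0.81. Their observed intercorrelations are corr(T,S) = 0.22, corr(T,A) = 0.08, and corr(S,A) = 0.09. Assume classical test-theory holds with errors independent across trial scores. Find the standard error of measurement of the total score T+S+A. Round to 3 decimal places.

Var(total) = 274.94 + 43.5292 = 318.469.
True-score variance = 230.047 + 43.5292 = 273.576, so reliability = 0.8590.
Error variance = 318.469 − 273.576 = 44.8931; SEM = √44.8931 = 6.700.

6.700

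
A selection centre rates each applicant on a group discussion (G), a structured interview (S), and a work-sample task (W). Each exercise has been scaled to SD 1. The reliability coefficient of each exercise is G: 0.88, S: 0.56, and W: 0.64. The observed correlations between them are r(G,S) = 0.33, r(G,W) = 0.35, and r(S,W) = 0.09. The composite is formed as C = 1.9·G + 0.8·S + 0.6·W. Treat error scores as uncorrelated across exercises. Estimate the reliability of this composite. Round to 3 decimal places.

0.870

Var(C) = 1.9² + 0.8² + 0.6² + 2·[1.52·0.33 + 1.14·0.35 + 0.48·0.09] = 4.61 + 1.8876 = 6.4976.
Under uncorrelated errors the observed covariances equal the true-score covariances, so only the own-variance terms attenuate.
True-score variance = [1.9²·0.88 + 0.8²·0.56 + 0.6²·0.64] + 1.8876 = 3.7656 + 1.8876 = 5.6532.
Reliability = 5.6532 / 6.4976 = 0.870.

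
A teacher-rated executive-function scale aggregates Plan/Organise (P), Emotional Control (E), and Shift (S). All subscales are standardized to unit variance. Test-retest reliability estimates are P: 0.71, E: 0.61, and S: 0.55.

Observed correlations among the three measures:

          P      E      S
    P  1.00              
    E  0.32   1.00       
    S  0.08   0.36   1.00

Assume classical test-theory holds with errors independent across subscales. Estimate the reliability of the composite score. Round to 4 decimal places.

Var(P+E+S) = 3 + 2·[0.32 + 0.08 + 0.36] = 3 + 1.52 = 4.52.
With uncorrelated errors the cross-covariances are all true-score covariance, so they carry over unchanged; only the diagonal terms shrink to ρᵢσᵢ².
True-score variance = [0.71 + 0.61 + 0.55] + 1.52 = 1.87 + 1.52 = 3.39.
Reliability = 3.39 / 4.52 = 0.7500.

0.7500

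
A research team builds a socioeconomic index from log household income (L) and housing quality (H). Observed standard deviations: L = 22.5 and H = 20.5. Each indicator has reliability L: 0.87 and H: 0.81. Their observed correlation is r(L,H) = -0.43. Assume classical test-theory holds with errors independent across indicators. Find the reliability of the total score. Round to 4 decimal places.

0.7251

Var(L+H) = 22.5² + 20.5² + 2·[22.5·20.5·(-0.43)] = 926.5 − 396.675 = 529.825.
Under uncorrelated errors the observed covariances equal the true-score covariances, so only the own-variance terms attenuate.
True-score variance = [22.5²·0.87 + 20.5²·0.81] − 396.675 = 780.84 − 396.675 = 384.165.
Reliability = 384.165 / 529.825 = 0.7251.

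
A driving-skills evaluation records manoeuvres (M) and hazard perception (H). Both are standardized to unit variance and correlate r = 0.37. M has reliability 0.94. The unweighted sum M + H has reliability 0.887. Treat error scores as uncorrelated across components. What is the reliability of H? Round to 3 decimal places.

Var(M+H) = 2 + 2·0.37 = 2.740.
True-score variance = ρ_M + ρ_H + 2·0.37, so 0.887 = (0.94 + ρ_H + 0.74) / 2.740.
ρ_H = 0.887·2.740 − 0.94 − 0.74 = 0.750.

0.750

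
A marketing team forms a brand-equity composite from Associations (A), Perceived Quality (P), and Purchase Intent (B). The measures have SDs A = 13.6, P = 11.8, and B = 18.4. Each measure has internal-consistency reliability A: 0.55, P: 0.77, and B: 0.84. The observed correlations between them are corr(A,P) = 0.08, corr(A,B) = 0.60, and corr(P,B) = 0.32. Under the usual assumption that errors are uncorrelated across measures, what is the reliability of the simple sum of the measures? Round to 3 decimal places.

0.850

Var(A+P+B) = 13.6² + 11.8² + 18.4² + 2·[13.6·11.8·0.08 + 13.6·18.4·0.60 + 11.8·18.4·0.32] = 662.76 + 464.922 = 1127.68.
Because errors are independent across components, Cov(Tᵢ,Tⱼ) = Cov(Xᵢ,Xⱼ); the off-diagonal part of the true-score variance is the same as above.
True-score variance = [13.6²·0.55 + 11.8²·0.77 + 18.4²·0.84] + 464.922 = 493.333 + 464.922 = 958.255.
Reliability = 958.255 / 1127.68 = 0.850.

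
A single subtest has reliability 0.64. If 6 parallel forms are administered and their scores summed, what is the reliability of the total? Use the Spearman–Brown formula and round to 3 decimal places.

ρ_k = kρ / (1 + (k−1)ρ) = 6·0.64 / (1 + 5·0.64) = 3.840 / 4.200 = 0.914.

0.914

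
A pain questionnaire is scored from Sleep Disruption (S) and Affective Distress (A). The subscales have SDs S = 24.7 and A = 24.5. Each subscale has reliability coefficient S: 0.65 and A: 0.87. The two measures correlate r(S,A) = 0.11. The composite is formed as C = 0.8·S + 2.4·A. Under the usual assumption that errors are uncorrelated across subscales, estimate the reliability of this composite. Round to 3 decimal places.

Var(C) = 0.8²·24.7² + 2.4²·24.5² + 2·[1.92·24.7·24.5·0.11] = 3847.9 + 255.615 = 4103.51.
Under uncorrelated errors the observed covariances equal the true-score covariances, so only the own-variance terms attenuate.
True-score variance = [0.8²·24.7²·0.65 + 2.4²·24.5²·0.87] + 255.615 = 3261.77 + 255.615 = 3517.39.
Reliability = 3517.39 / 4103.51 = 0.857.

0.857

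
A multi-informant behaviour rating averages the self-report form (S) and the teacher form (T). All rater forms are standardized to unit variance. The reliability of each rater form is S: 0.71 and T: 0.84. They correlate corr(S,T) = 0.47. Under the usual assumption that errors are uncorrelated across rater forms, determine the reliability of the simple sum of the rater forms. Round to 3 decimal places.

Var(S+T) = 2 + 2·[0.47] = 2 + 0.94 = 2.94.
Because errors are independent across components, Cov(Tᵢ,Tⱼ) = Cov(Xᵢ,Xⱼ); the off-diagonal part of the true-score variance is the same as above.
True-score variance = [0.71 + 0.84] + 0.94 = 1.55 + 0.94 = 2.49.
Reliability = 2.49 / 2.94 = 0.847.

0.847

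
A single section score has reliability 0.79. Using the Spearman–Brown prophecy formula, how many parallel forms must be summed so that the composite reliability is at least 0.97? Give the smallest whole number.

9

k ≥ ρ*(1−ρ₁)/(ρ₁(1−ρ*)) = 0.97·0.21 / (0.79·0.03) = 8.595.
Smallest integer k = 9.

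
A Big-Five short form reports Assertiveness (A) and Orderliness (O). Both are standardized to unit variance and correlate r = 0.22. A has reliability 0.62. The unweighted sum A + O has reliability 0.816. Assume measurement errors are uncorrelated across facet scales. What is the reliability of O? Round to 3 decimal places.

Var(A+O) = 2 + 2·0.22 = 2.440.
True-score variance = ρ_A + ρ_O + 2·0.22, so 0.816 = (0.62 + ρ_O + 0.44) / 2.440.
ρ_O = 0.816·2.440 − 0.62 − 0.44 = 0.931.

0.931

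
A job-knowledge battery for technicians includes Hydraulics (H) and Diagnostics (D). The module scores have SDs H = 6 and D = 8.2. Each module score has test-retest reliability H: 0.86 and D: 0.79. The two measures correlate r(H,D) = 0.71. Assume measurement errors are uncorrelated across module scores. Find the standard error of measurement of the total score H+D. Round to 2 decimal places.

4.38

Var(total) = 103.24 + 69.864 = 173.104.
True-score variance = 84.0796 + 69.864 = 153.944, so reliability = 0.8893.
Error variance = 173.104 − 153.944 = 19.1604; SEM = √19.1604 = 4.38.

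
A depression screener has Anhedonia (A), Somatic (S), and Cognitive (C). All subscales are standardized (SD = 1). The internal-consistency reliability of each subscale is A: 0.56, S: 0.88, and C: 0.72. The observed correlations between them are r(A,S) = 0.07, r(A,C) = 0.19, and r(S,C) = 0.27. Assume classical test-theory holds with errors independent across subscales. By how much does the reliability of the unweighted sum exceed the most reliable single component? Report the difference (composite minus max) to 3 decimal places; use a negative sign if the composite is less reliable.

-0.087

Var(sum) = 3 + 1.06 = 4.06; true-score variance = 2.16 + 1.06 = 3.22; composite reliability = 0.7931.
Max component reliability = 0.8800.
Difference = 0.7931 − 0.8800 = -0.087.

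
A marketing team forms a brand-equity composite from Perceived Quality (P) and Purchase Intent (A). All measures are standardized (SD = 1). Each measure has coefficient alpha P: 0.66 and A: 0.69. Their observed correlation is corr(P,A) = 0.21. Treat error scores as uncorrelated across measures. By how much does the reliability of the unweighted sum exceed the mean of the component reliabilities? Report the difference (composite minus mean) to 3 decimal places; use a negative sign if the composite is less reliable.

Var(sum) = 2 + 0.42 = 2.42; true-score variance = 1.35 + 0.42 = 1.77; composite reliability = 0.7314.
Mean component reliability = 0.6750.
Difference = 0.7314 − 0.6750 = 0.056.

0.056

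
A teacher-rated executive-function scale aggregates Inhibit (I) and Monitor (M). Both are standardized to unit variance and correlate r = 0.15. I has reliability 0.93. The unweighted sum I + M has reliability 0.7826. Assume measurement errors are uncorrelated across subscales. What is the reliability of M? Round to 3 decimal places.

0.570

Var(I+M) = 2 + 2·0.15 = 2.300.
True-score variance = ρ_I + ρ_M + 2·0.15, so 0.7826 = (0.93 + ρ_M + 0.30) / 2.300.
ρ_M = 0.7826·2.300 − 0.93 − 0.30 = 0.570.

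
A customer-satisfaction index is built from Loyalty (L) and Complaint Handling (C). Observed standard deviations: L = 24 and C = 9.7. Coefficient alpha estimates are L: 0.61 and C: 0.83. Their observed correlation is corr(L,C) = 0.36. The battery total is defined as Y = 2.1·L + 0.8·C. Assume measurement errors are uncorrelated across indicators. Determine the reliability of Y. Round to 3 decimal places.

0.653

Var(Y) = 2.1²·24² + 0.8²·9.7² + 2·[1.68·24·9.7·0.36] = 2600.38 + 281.595 = 2881.97.
Under uncorrelated errors the observed covariances equal the true-score covariances, so only the own-variance terms attenuate.
True-score variance = [2.1²·24²·0.61 + 0.8²·9.7²·0.83] + 281.595 = 1599.48 + 281.595 = 1881.07.
Reliability = 1881.07 / 2881.97 = 0.653.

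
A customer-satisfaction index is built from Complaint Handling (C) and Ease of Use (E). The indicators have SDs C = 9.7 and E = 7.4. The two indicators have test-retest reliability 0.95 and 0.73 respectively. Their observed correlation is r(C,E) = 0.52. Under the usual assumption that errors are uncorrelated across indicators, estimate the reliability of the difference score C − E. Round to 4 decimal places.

Var(C−E) = 9.7² + 7.4² − 2·9.7·7.4·0.52 = 148.85 − 74.6512 = 74.1988.
Under uncorrelated errors the observed covariances equal the true-score covariances, so only the own-variance terms attenuate.
True-score variance = [9.7²·0.95 + 7.4²·0.73] − 74.6512 = 129.36 − 74.6512 = 54.7091.
Reliability = 54.7091 / 74.1988 = 0.7373.

0.7373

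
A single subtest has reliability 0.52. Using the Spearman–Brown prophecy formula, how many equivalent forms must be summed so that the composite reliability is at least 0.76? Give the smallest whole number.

k ≥ ρ*(1−ρ₁)/(ρ₁(1−ρ*)) = 0.76·0.48 / (0.52·0.24) = 2.923.
Smallest integer k = 3.

3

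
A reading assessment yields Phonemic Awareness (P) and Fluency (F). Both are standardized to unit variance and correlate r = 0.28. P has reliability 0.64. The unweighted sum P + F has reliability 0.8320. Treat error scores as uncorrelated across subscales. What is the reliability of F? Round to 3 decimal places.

0.930

Var(P+F) = 2 + 2·0.28 = 2.560.
True-score variance = ρ_P + ρ_F + 2·0.28, so 0.8320 = (0.64 + ρ_F + 0.56) / 2.560.
ρ_F = 0.8320·2.560 − 0.64 − 0.56 = 0.930.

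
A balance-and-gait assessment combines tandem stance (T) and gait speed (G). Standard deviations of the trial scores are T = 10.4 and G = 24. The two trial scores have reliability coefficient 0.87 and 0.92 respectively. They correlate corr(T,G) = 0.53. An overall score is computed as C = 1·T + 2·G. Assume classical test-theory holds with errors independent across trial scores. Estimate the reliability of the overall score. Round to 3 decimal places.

Var(C) = 10.4² + 2²·24² + 2·[2·10.4·24·0.53] = 2412.16 + 529.152 = 2941.31.
Because errors are independent across components, Cov(Tᵢ,Tⱼ) = Cov(Xᵢ,Xⱼ); the off-diagonal part of the true-score variance is the same as above.
True-score variance = [10.4²·0.87 + 2²·24²·0.92] + 529.152 = 2213.78 + 529.152 = 2742.93.
Reliability = 2742.93 / 2941.31 = 0.933.

0.933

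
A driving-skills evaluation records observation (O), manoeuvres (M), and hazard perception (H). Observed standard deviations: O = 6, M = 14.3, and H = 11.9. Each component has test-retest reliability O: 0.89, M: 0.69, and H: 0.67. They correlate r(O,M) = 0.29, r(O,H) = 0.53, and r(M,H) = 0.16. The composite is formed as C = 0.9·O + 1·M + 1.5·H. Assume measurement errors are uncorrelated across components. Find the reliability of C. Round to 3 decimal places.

Var(C) = 0.9²·6² + 14.3² + 1.5²·11.9² + 2·[0.9·6·14.3·0.29 + 1.35·6·11.9·0.53 + 1.5·14.3·11.9·0.16] = 552.273 + 228.643 = 780.915.
Under uncorrelated errors the observed covariances equal the true-score covariances, so only the own-variance terms attenuate.
True-score variance = [0.9²·6²·0.89 + 14.3²·0.69 + 1.5²·11.9²·0.67] + 228.643 = 380.528 + 228.643 = 609.17.
Reliability = 609.17 / 780.915 = 0.780.

0.780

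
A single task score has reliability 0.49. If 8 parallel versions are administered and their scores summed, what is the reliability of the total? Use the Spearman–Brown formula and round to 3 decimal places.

0.885

ρ_k = kρ / (1 + (k−1)ρ) = 8·0.49 / (1 + 7·0.49) = 3.920 / 4.430 = 0.885.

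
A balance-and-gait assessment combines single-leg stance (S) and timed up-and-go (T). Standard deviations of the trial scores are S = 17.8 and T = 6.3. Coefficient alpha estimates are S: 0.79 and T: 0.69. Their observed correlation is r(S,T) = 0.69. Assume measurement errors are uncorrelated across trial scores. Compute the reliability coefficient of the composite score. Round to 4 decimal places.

0.8458

Var(S+T) = 17.8² + 6.3² + 2·[17.8·6.3·0.69] = 356.53 + 154.753 = 511.283.
With uncorrelated errors the cross-covariances are all true-score covariance, so they carry over unchanged; only the diagonal terms shrink to ρᵢσᵢ².
True-score variance = [17.8²·0.79 + 6.3²·0.69] + 154.753 = 277.69 + 154.753 = 432.443.
Reliability = 432.443 / 511.283 = 0.8458.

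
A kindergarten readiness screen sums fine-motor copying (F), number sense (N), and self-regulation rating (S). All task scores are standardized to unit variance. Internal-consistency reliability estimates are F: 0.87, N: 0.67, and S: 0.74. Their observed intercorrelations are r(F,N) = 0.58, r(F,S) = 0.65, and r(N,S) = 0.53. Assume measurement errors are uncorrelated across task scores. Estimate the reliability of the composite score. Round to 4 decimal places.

0.8896

Var(F+N+S) = 3 + 2·[0.58 + 0.65 + 0.53] = 3 + 3.52 = 6.52.
Under uncorrelated errors the observed covariances equal the true-score covariances, so only the own-variance terms attenuate.
True-score variance = [0.87 + 0.67 + 0.74] + 3.52 = 2.28 + 3.52 = 5.8.
Reliability = 5.8 / 6.52 = 0.8896.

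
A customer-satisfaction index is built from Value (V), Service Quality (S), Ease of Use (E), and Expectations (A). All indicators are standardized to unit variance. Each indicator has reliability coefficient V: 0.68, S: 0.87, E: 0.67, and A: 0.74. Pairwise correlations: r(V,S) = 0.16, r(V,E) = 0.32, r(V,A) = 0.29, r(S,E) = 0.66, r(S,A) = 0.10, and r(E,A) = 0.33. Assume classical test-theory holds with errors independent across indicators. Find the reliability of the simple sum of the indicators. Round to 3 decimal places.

Var(V+S+E+A) = 4 + 2·[0.16 + 0.32 + 0.29 + 0.66 + 0.10 + 0.33] = 4 + 3.72 = 7.72.
Under uncorrelated errors the observed covariances equal the true-score covariances, so only the own-variance terms attenuate.
True-score variance = [0.68 + 0.87 + 0.67 + 0.74] + 3.72 = 2.96 + 3.72 = 6.68.
Reliability = 6.68 / 7.72 = 0.865.

0.865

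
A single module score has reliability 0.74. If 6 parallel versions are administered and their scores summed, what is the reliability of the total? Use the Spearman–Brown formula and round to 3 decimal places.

ρ_k = kρ / (1 + (k−1)ρ) = 6·0.74 / (1 + 5·0.74) = 4.440 / 4.700 = 0.945.

0.945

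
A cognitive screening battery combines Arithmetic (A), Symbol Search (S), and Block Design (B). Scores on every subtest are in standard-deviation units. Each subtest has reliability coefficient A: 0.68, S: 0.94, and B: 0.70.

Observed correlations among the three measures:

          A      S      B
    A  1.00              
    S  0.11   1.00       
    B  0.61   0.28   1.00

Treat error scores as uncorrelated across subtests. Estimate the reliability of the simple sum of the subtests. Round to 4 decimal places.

0.8640

Var(A+S+B) = 3 + 2·[0.11 + 0.61 + 0.28] = 3 + 2 = 5.
With uncorrelated errors the cross-covariances are all true-score covariance, so they carry over unchanged; only the diagonal terms shrink to ρᵢσᵢ².
True-score variance = [0.68 + 0.94 + 0.70] + 2 = 2.32 + 2 = 4.32.
Reliability = 4.32 / 5 = 0.8640.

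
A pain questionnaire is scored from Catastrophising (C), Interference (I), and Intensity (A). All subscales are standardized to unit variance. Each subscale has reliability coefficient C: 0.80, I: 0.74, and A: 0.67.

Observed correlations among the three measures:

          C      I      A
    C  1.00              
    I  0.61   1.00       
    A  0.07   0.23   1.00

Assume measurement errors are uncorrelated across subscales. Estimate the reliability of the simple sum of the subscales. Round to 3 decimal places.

Var(C+I+A) = 3 + 2·[0.61 + 0.07 + 0.23] = 3 + 1.82 = 4.82.
With uncorrelated errors the cross-covariances are all true-score covariance, so they carry over unchanged; only the diagonal terms shrink to ρᵢσᵢ².
True-score variance = [0.80 + 0.74 + 0.67] + 1.82 = 2.21 + 1.82 = 4.03.
Reliability = 4.03 / 4.82 = 0.836.

0.836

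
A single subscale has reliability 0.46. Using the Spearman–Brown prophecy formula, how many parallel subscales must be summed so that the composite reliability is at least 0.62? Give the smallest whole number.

k ≥ ρ*(1−ρ₁)/(ρ₁(1−ρ*)) = 0.62·0.54 / (0.46·0.38) = 1.915.
Smallest integer k = 2.

2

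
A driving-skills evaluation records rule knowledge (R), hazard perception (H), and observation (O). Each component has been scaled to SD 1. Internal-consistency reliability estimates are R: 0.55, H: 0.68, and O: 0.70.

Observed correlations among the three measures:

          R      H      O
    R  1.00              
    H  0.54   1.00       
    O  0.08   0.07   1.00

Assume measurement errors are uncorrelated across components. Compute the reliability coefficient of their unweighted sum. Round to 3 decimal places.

Var(R+H+O) = 3 + 2·[0.54 + 0.08 + 0.07] = 3 + 1.38 = 4.38.
Because errors are independent across components, Cov(Tᵢ,Tⱼ) = Cov(Xᵢ,Xⱼ); the off-diagonal part of the true-score variance is the same as above.
True-score variance = [0.55 + 0.68 + 0.70] + 1.38 = 1.93 + 1.38 = 3.31.
Reliability = 3.31 / 4.38 = 0.756.

0.756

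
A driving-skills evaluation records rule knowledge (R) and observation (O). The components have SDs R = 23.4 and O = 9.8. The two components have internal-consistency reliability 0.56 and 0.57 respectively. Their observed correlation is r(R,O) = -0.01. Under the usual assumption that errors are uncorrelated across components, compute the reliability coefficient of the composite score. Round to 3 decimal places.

Var(R+O) = 23.4² + 9.8² + 2·[23.4·9.8·(-0.01)] = 643.6 − 4.5864 = 639.014.
Because errors are independent across components, Cov(Tᵢ,Tⱼ) = Cov(Xᵢ,Xⱼ); the off-diagonal part of the true-score variance is the same as above.
True-score variance = [23.4²·0.56 + 9.8²·0.57] − 4.5864 = 361.376 − 4.5864 = 356.79.
Reliability = 356.79 / 639.014 = 0.558.

0.558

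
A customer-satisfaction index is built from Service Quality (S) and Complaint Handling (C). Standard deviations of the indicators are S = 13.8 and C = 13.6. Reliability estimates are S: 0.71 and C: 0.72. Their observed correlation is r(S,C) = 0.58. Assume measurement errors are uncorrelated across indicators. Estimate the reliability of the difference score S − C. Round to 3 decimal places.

0.321

Var(S−C) = 13.8² + 13.6² − 2·13.8·13.6·0.58 = 375.4 − 217.709 = 157.691.
Because errors are independent across components, Cov(Tᵢ,Tⱼ) = Cov(Xᵢ,Xⱼ); the off-diagonal part of the true-score variance is the same as above.
True-score variance = [13.8²·0.71 + 13.6²·0.72] − 217.709 = 268.384 − 217.709 = 50.6748.
Reliability = 50.6748 / 157.691 = 0.321.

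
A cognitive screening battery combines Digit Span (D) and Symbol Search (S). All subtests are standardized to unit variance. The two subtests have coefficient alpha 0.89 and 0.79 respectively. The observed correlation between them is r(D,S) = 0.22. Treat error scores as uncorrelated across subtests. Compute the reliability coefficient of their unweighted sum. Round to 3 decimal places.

Var(D+S) = 2 + 2·[0.22] = 2 + 0.44 = 2.44.
Because errors are independent across components, Cov(Tᵢ,Tⱼ) = Cov(Xᵢ,Xⱼ); the off-diagonal part of the true-score variance is the same as above.
True-score variance = [0.89 + 0.79] + 0.44 = 1.68 + 0.44 = 2.12.
Reliability = 2.12 / 2.44 = 0.869.

0.869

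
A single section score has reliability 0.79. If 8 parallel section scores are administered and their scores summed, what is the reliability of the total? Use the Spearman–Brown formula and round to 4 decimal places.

ρ_k = kρ / (1 + (k−1)ρ) = 8·0.79 / (1 + 7·0.79) = 6.320 / 6.530 = 0.9678.

0.9678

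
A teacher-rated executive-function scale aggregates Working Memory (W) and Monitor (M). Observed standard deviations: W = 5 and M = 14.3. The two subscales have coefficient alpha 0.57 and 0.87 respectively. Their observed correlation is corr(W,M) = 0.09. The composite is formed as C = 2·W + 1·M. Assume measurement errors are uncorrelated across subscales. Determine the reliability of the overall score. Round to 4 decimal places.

0.7893

Var(C) = 2²·5² + 14.3² + 2·[2·5·14.3·0.09] = 304.49 + 25.74 = 330.23.
With uncorrelated errors the cross-covariances are all true-score covariance, so they carry over unchanged; only the diagonal terms shrink to ρᵢσᵢ².
True-score variance = [2²·5²·0.57 + 14.3²·0.87] + 25.74 = 234.906 + 25.74 = 260.646.
Reliability = 260.646 / 330.23 = 0.7893.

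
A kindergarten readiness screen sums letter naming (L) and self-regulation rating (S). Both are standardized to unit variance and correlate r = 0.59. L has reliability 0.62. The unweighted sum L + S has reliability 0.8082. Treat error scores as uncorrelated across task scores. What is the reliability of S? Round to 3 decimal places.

Var(L+S) = 2 + 2·0.59 = 3.180.
True-score variance = ρ_L + ρ_S + 2·0.59, so 0.8082 = (0.62 + ρ_S + 1.18) / 3.180.
ρ_S = 0.8082·3.180 − 0.62 − 1.18 = 0.770.

0.770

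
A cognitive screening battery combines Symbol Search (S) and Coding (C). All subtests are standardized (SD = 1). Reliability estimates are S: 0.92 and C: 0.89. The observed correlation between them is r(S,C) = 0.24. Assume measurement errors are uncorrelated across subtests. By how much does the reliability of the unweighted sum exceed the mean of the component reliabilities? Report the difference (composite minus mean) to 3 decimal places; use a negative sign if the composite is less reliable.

0.018

Var(sum) = 2 + 0.48 = 2.48; true-score variance = 1.81 + 0.48 = 2.29; composite reliability = 0.9234.
Mean component reliability = 0.9050.
Difference = 0.9234 − 0.9050 = 0.018.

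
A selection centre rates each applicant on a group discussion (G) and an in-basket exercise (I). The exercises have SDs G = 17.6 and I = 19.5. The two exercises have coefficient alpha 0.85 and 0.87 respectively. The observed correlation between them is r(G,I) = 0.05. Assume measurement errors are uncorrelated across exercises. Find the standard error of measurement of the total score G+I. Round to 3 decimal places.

Var(total) = 690.01 + 34.32 = 724.33.
True-score variance = 594.114 + 34.32 = 628.434, so reliability = 0.8676.
Error variance = 724.33 − 628.434 = 95.8965; SEM = √95.8965 = 9.793.

9.793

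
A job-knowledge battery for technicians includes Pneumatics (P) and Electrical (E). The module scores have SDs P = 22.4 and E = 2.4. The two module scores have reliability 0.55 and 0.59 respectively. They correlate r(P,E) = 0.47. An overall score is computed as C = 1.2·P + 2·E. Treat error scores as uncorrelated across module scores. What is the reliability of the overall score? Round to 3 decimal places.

0.614

Var(C) = 1.2²·22.4² + 2²·2.4² + 2·[2.4·22.4·2.4·0.47] = 745.574 + 121.283 = 866.857.
With uncorrelated errors the cross-covariances are all true-score covariance, so they carry over unchanged; only the diagonal terms shrink to ρᵢσᵢ².
True-score variance = [1.2²·22.4²·0.55 + 2²·2.4²·0.59] + 121.283 = 410.988 + 121.283 = 532.27.
Reliability = 532.27 / 866.857 = 0.614.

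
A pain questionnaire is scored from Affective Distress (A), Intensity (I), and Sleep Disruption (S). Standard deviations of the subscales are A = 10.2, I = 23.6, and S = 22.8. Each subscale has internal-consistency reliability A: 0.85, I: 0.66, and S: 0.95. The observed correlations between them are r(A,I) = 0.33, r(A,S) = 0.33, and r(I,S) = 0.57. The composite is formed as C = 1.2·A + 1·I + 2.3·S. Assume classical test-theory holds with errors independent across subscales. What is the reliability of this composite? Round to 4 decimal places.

Var(C) = 1.2²·10.2² + 23.6² + 2.3²·22.8² + 2·[1.2·10.2·23.6·0.33 + 2.76·10.2·22.8·0.33 + 2.3·23.6·22.8·0.57] = 3456.73 + 2025.13 = 5481.86.
Under uncorrelated errors the observed covariances equal the true-score covariances, so only the own-variance terms attenuate.
True-score variance = [1.2²·10.2²·0.85 + 23.6²·0.66 + 2.3²·22.8²·0.95] + 2025.13 = 3107.39 + 2025.13 = 5132.52.
Reliability = 5132.52 / 5481.86 = 0.9363.

0.9363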